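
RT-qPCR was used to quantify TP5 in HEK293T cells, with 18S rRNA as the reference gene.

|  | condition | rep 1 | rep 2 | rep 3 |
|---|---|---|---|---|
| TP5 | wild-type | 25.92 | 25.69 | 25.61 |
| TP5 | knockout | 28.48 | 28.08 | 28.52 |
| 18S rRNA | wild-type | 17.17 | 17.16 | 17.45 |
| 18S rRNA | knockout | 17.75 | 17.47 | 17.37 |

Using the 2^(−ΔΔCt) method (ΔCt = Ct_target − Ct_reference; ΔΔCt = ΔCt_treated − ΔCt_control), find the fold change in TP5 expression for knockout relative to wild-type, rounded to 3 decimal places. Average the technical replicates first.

Mean Ct: TP5 wild-type 25.740; TP5 knockout 28.360; 18S rRNA wild-type 17.260; 18S rRNA knockout 17.530
ΔCt(wild-type) = 25.740 − 17.260 = 8.480
ΔCt(knockout) = 28.360 − 17.530 = 10.830
ΔΔCt = 10.830 − 8.480 = 2.350
Fold change = 2^(−2.350) = 0.1961

0.196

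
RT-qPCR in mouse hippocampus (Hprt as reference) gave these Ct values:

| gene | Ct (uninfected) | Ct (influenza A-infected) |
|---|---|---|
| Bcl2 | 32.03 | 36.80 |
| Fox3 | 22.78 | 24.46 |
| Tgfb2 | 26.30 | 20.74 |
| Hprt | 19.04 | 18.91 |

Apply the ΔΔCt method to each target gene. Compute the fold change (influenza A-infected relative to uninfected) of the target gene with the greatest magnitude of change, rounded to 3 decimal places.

43.111

Bcl2: ΔΔCt = (36.80−18.91) − (32.03−19.04) = 17.89 − 12.99 = 4.90; fold change = 2^-4.90 = 0.033
Fox3: ΔΔCt = (24.46−18.91) − (22.78−19.04) = 5.55 − 3.74 = 1.81; fold change = 2^-1.81 = 0.285
Tgfb2: ΔΔCt = (20.74−18.91) − (26.30−19.04) = 1.83 − 7.26 = -5.43; fold change = 2^5.43 = 43.111
Tgfb2 has the largest |ΔΔCt| = 5.43.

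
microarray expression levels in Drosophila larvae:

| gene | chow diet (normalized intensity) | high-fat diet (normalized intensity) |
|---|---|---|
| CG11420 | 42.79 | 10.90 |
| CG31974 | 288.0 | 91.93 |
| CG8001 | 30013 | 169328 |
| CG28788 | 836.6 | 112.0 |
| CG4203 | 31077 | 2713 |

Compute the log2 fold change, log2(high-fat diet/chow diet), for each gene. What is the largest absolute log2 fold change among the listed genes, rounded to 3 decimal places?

log2(10.90/42.79) = -1.973  (CG11420)
log2(91.93/288.0) = -1.647  (CG31974)
log2(169328/30013) = 2.496  (CG8001)
log2(112.0/836.6) = -2.901  (CG28788)
log2(2713/31077) = -3.518  (CG4203)
The largest magnitude belongs to CG4203.

3.518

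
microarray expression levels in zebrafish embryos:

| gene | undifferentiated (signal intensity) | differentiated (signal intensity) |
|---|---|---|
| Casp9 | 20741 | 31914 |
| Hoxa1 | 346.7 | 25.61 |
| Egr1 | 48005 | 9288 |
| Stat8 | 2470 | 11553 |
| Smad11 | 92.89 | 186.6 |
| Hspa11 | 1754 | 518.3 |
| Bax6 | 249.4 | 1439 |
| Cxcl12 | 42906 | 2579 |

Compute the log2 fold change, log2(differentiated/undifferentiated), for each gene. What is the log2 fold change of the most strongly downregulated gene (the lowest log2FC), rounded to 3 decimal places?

log2(31914/20741) = 0.622  (Casp9)
log2(25.61/346.7) = -3.759  (Hoxa1)
log2(9288/48005) = -2.370  (Egr1)
log2(11553/2470) = 2.226  (Stat8)
log2(186.6/92.89) = 1.006  (Smad11)
log2(518.3/1754) = -1.759  (Hspa11)
log2(1439/249.4) = 2.529  (Bax6)
log2(2579/42906) = -4.056  (Cxcl12)
Cxcl12 is most strongly downregulated.

-4.056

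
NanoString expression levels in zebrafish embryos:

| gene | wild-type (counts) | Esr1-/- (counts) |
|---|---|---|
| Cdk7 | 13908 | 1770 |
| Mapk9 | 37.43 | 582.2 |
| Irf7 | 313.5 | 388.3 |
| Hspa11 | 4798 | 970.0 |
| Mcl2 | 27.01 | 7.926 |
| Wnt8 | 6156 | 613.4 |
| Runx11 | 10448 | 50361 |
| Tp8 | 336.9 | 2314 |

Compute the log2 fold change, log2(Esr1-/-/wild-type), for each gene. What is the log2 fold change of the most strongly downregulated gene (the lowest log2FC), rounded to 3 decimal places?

-3.327

log2(1770/13908) = -2.974  (Cdk7)
log2(582.2/37.43) = 3.959  (Mapk9)
log2(388.3/313.5) = 0.309  (Irf7)
log2(970.0/4798) = -2.306  (Hspa11)
log2(7.926/27.01) = -1.769  (Mcl2)
log2(613.4/6156) = -3.327  (Wnt8)
log2(50361/10448) = 2.269  (Runx11)
log2(2314/336.9) = 2.780  (Tp8)
Wnt8 is most strongly downregulated.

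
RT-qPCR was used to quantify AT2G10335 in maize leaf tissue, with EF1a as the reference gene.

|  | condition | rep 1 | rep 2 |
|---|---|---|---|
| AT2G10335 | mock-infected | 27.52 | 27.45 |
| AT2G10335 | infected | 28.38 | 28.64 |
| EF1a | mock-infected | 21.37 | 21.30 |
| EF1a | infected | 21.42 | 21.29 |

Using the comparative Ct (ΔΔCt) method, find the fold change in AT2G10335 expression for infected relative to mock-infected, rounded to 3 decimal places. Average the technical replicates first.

Mean Ct: AT2G10335 mock-infected 27.485; AT2G10335 infected 28.510; EF1a mock-infected 21.335; EF1a infected 21.355
ΔCt(mock-infected) = 27.485 − 21.335 = 6.150
ΔCt(infected) = 28.510 − 21.355 = 7.155
ΔΔCt = 7.155 − 6.150 = 1.005
Fold change = 2^(−1.005) = 0.4983

0.498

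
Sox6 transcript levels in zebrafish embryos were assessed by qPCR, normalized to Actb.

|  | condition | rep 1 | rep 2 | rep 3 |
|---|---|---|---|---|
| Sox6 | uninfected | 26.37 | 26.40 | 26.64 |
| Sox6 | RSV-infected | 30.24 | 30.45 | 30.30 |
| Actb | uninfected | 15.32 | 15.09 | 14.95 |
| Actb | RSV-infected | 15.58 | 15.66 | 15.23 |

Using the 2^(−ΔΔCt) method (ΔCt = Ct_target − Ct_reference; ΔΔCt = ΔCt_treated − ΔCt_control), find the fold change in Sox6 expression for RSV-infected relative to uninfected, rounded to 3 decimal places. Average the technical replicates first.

0.089

Mean Ct: Sox6 uninfected 26.470; Sox6 RSV-infected 30.330; Actb uninfected 15.120; Actb RSV-infected 15.490
ΔCt(uninfected) = 26.470 − 15.120 = 11.350
ΔCt(RSV-infected) = 30.330 − 15.490 = 14.840
ΔΔCt = 14.840 − 11.350 = 3.490
Fold change = 2^(−3.490) = 0.0890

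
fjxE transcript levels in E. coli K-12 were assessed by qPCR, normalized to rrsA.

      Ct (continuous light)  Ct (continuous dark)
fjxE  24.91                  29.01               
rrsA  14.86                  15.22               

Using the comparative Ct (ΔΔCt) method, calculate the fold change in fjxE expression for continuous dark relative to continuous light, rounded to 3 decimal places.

0.075

ΔCt(continuous light) = 24.910 − 14.860 = 10.050
ΔCt(continuous dark) = 29.010 − 15.220 = 13.790
ΔΔCt = 13.790 − 10.050 = 3.740
Fold change = 2^(−3.740) = 0.0748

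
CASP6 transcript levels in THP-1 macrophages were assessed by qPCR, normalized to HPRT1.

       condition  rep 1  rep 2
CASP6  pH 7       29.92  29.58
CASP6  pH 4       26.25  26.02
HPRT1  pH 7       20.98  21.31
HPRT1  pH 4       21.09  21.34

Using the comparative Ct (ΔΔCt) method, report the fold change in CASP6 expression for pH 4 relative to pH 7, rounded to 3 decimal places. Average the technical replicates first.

Mean Ct: CASP6 pH 7 29.750; CASP6 pH 4 26.135; HPRT1 pH 7 21.145; HPRT1 pH 4 21.215
ΔCt(pH 7) = 29.750 − 21.145 = 8.605
ΔCt(pH 4) = 26.135 − 21.215 = 4.920
ΔΔCt = 4.920 − 8.605 = -3.685
Fold change = 2^(−(-3.685)) = 2^3.685 = 12.8616

12.862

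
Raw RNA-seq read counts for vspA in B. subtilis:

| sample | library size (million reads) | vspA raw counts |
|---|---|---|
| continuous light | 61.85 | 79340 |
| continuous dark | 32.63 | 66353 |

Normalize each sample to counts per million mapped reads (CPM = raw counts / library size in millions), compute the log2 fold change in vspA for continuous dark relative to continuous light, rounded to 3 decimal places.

CPM(continuous light) = 79340 / 61.85 = 1282.7809
CPM(continuous dark) = 66353 / 32.63 = 2033.4968
Fold change = 2033.4968 / 1282.7809 = 1.58523
log2(1.58523) = 0.6647

0.665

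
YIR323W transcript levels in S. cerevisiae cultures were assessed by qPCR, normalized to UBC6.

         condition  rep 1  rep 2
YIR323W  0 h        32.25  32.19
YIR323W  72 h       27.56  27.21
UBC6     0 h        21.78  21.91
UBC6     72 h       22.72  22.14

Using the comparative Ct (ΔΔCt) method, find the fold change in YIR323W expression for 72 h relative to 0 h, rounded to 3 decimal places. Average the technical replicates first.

42.814

Mean Ct: YIR323W 0 h 32.220; YIR323W 72 h 27.385; UBC6 0 h 21.845; UBC6 72 h 22.430
ΔCt(0 h) = 32.220 − 21.845 = 10.375
ΔCt(72 h) = 27.385 − 22.430 = 4.955
ΔΔCt = 4.955 − 10.375 = -5.420
Fold change = 2^(−(-5.420)) = 2^5.420 = 42.8137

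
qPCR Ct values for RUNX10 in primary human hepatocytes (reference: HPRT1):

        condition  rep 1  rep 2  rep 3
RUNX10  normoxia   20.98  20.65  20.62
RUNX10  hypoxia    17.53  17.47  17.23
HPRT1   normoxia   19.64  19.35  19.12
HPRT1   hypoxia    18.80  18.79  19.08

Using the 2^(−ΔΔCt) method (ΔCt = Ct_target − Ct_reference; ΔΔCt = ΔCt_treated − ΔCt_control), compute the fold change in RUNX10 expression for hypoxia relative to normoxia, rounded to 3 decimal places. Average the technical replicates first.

Mean Ct: RUNX10 normoxia 20.750; RUNX10 hypoxia 17.410; HPRT1 normoxia 19.370; HPRT1 hypoxia 18.890
ΔCt(normoxia) = 20.750 − 19.370 = 1.380
ΔCt(hypoxia) = 17.410 − 18.890 = -1.480
ΔΔCt = -1.480 − 1.380 = -2.860
Fold change = 2^(−(-2.860)) = 2^2.860 = 7.2602

7.260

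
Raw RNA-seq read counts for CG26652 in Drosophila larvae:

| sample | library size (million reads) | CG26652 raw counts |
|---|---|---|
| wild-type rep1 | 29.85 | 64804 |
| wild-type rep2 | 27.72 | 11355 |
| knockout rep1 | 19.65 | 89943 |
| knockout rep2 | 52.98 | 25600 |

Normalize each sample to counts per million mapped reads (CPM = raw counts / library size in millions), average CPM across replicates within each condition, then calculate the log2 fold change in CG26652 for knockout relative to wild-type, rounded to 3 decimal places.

0.972

CPM(wild-type rep1) = 64804 / 29.85 = 2170.9883
CPM(wild-type rep2) = 11355 / 27.72 = 409.6320
CPM(knockout rep1) = 89943 / 19.65 = 4577.2519
CPM(knockout rep2) = 25600 / 52.98 = 483.2012
mean CPM(wild-type) = 1290.3102; mean CPM(knockout) = 2530.2266
Fold change = 2530.2266 / 1290.3102 = 1.96094
log2(1.96094) = 0.9715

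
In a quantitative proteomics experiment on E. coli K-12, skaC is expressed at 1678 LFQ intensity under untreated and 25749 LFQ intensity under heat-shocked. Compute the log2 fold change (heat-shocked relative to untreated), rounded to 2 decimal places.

Fold change = 25749 / 1678 = 15.3451
log2(15.3451) = 3.940

3.94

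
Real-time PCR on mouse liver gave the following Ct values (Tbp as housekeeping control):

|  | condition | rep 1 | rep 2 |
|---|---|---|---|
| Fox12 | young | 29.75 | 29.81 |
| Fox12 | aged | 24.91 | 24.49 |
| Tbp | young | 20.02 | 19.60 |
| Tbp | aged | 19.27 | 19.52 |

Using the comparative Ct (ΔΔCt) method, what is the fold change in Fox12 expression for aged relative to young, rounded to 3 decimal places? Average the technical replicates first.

Mean Ct: Fox12 young 29.780; Fox12 aged 24.700; Tbp young 19.810; Tbp aged 19.395
ΔCt(young) = 29.780 − 19.810 = 9.970
ΔCt(aged) = 24.700 − 19.395 = 5.305
ΔΔCt = 5.305 − 9.970 = -4.665
Fold change = 2^(−(-4.665)) = 2^4.665 = 25.3691

25.369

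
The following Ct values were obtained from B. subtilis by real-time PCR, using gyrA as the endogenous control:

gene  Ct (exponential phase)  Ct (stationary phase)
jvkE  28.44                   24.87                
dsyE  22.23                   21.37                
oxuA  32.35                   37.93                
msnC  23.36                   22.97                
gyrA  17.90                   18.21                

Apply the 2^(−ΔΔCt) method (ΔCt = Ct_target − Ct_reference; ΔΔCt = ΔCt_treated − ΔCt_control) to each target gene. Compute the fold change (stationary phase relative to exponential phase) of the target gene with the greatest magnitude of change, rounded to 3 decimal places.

0.026

jvkE: ΔΔCt = (24.87−18.21) − (28.44−17.90) = 6.66 − 10.54 = -3.88; fold change = 2^3.88 = 14.723
dsyE: ΔΔCt = (21.37−18.21) − (22.23−17.90) = 3.16 − 4.33 = -1.17; fold change = 2^1.17 = 2.250
oxuA: ΔΔCt = (37.93−18.21) − (32.35−17.90) = 19.72 − 14.45 = 5.27; fold change = 2^-5.27 = 0.026
msnC: ΔΔCt = (22.97−18.21) − (23.36−17.90) = 4.76 − 5.46 = -0.70; fold change = 2^0.70 = 1.625
oxuA has the largest |ΔΔCt| = 5.27.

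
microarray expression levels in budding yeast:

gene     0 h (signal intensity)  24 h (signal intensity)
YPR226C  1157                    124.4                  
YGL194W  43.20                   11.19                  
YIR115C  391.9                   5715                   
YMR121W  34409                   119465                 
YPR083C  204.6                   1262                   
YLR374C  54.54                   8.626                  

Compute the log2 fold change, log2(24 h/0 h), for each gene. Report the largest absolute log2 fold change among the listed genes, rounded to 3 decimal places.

3.866

log2(124.4/1157) = -3.217  (YPR226C)
log2(11.19/43.20) = -1.949  (YGL194W)
log2(5715/391.9) = 3.866  (YIR115C)
log2(119465/34409) = 1.796  (YMR121W)
log2(1262/204.6) = 2.625  (YPR083C)
log2(8.626/54.54) = -2.661  (YLR374C)
The largest magnitude belongs to YIR115C.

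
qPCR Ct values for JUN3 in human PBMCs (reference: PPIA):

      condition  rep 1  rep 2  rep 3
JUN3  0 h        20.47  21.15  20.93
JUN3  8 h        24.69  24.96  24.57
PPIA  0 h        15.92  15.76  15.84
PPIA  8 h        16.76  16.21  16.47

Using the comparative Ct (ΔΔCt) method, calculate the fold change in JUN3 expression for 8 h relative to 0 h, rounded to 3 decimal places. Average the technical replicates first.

Mean Ct: JUN3 0 h 20.850; JUN3 8 h 24.740; PPIA 0 h 15.840; PPIA 8 h 16.480
ΔCt(0 h) = 20.850 − 15.840 = 5.010
ΔCt(8 h) = 24.740 − 16.480 = 8.260
ΔΔCt = 8.260 − 5.010 = 3.250
Fold change = 2^(−3.250) = 0.1051

0.105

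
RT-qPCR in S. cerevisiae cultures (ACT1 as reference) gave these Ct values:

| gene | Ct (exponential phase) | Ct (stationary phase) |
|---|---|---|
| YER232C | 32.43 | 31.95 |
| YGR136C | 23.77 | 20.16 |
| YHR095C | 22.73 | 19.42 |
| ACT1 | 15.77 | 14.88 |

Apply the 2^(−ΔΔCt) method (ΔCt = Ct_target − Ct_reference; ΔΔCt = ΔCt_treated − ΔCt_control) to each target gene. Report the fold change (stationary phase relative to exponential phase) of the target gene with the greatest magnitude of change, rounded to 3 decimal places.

6.589

YER232C: ΔΔCt = (31.95−14.88) − (32.43−15.77) = 17.07 − 16.66 = 0.41; fold change = 2^-0.41 = 0.753
YGR136C: ΔΔCt = (20.16−14.88) − (23.77−15.77) = 5.28 − 8.00 = -2.72; fold change = 2^2.72 = 6.589
YHR095C: ΔΔCt = (19.42−14.88) − (22.73−15.77) = 4.54 − 6.96 = -2.42; fold change = 2^2.42 = 5.352
YGR136C has the largest |ΔΔCt| = 2.72.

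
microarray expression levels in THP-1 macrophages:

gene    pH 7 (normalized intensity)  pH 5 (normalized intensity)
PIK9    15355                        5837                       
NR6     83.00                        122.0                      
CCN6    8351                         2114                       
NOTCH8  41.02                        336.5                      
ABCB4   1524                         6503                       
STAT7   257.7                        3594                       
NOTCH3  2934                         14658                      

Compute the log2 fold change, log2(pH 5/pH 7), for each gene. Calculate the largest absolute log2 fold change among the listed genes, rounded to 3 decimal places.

log2(5837/15355) = -1.395  (PIK9)
log2(122.0/83.00) = 0.556  (NR6)
log2(2114/8351) = -1.982  (CCN6)
log2(336.5/41.02) = 3.036  (NOTCH8)
log2(6503/1524) = 2.093  (ABCB4)
log2(3594/257.7) = 3.802  (STAT7)
log2(14658/2934) = 2.321  (NOTCH3)
The largest magnitude belongs to STAT7.

3.802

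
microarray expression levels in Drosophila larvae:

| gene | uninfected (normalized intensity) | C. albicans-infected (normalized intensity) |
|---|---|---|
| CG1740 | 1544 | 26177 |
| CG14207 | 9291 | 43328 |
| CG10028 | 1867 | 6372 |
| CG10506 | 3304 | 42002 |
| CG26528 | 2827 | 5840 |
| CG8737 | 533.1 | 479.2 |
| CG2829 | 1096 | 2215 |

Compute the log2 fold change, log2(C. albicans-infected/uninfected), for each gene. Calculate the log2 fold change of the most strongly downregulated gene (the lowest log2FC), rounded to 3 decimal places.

log2(26177/1544) = 4.084  (CG1740)
log2(43328/9291) = 2.221  (CG14207)
log2(6372/1867) = 1.771  (CG10028)
log2(42002/3304) = 3.668  (CG10506)
log2(5840/2827) = 1.047  (CG26528)
log2(479.2/533.1) = -0.154  (CG8737)
log2(2215/1096) = 1.015  (CG2829)
CG8737 is most strongly downregulated.

-0.154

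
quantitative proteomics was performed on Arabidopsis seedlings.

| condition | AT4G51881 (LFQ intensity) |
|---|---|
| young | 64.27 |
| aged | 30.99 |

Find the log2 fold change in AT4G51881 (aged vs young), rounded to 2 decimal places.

-1.05

Fold change = 30.99 / 64.27 = 0.4822
log2(0.4822) = -1.052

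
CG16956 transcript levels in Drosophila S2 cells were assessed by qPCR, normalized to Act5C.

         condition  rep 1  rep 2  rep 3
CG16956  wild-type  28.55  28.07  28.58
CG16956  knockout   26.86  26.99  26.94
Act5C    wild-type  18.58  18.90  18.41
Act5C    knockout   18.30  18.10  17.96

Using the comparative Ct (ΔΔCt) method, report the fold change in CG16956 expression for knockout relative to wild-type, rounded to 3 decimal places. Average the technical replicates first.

Mean Ct: CG16956 wild-type 28.400; CG16956 knockout 26.930; Act5C wild-type 18.630; Act5C knockout 18.120
ΔCt(wild-type) = 28.400 − 18.630 = 9.770
ΔCt(knockout) = 26.930 − 18.120 = 8.810
ΔΔCt = 8.810 − 9.770 = -0.960
Fold change = 2^(−(-0.960)) = 2^0.960 = 1.9453

1.945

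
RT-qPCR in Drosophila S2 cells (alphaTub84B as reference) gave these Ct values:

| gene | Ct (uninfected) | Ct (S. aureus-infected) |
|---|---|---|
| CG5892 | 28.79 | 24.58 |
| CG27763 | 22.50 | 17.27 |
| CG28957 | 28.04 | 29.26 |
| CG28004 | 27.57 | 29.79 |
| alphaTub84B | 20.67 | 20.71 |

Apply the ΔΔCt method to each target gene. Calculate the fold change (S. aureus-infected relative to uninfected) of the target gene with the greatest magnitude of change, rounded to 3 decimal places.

38.586

CG5892: ΔΔCt = (24.58−20.71) − (28.79−20.67) = 3.87 − 8.12 = -4.25; fold change = 2^4.25 = 19.027
CG27763: ΔΔCt = (17.27−20.71) − (22.50−20.67) = -3.44 − 1.83 = -5.27; fold change = 2^5.27 = 38.586
CG28957: ΔΔCt = (29.26−20.71) − (28.04−20.67) = 8.55 − 7.37 = 1.18; fold change = 2^-1.18 = 0.441
CG28004: ΔΔCt = (29.79−20.71) − (27.57−20.67) = 9.08 − 6.90 = 2.18; fold change = 2^-2.18 = 0.221
CG27763 has the largest |ΔΔCt| = 5.27.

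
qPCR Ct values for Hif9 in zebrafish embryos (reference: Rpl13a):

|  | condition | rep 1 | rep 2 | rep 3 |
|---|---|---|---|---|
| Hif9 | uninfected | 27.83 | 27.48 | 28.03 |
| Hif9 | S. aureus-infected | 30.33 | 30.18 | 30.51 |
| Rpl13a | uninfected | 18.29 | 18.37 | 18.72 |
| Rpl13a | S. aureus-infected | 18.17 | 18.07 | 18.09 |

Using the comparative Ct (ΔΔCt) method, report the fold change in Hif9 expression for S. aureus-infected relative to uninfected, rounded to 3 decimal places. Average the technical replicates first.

0.133

Mean Ct: Hif9 uninfected 27.780; Hif9 S. aureus-infected 30.340; Rpl13a uninfected 18.460; Rpl13a S. aureus-infected 18.110
ΔCt(uninfected) = 27.780 − 18.460 = 9.320
ΔCt(S. aureus-infected) = 30.340 − 18.110 = 12.230
ΔΔCt = 12.230 − 9.320 = 2.910
Fold change = 2^(−2.910) = 0.1330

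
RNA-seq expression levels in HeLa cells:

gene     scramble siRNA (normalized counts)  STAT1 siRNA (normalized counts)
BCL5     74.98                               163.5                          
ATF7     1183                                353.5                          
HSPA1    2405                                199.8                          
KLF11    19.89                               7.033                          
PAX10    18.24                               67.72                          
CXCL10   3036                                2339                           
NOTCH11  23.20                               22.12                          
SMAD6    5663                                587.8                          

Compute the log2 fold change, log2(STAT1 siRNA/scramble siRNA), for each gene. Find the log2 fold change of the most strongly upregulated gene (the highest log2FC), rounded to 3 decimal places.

1.892

log2(163.5/74.98) = 1.125  (BCL5)
log2(353.5/1183) = -1.743  (ATF7)
log2(199.8/2405) = -3.589  (HSPA1)
log2(7.033/19.89) = -1.500  (KLF11)
log2(67.72/18.24) = 1.892  (PAX10)
log2(2339/3036) = -0.376  (CXCL10)
log2(22.12/23.20) = -0.069  (NOTCH11)
log2(587.8/5663) = -3.268  (SMAD6)
PAX10 is most strongly upregulated.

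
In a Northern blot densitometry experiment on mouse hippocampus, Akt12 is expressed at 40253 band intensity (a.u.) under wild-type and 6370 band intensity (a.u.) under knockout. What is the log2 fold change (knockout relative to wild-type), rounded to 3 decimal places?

-2.660

Fold change = 6370 / 40253 = 0.1582
log2(0.1582) = -2.6597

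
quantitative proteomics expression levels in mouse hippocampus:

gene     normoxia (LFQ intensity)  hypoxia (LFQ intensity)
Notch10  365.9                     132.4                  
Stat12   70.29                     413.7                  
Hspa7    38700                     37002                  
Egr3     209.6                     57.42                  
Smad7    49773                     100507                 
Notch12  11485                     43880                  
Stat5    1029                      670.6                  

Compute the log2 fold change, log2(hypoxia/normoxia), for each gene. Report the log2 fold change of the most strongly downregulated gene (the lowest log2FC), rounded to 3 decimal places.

log2(132.4/365.9) = -1.467  (Notch10)
log2(413.7/70.29) = 2.557  (Stat12)
log2(37002/38700) = -0.065  (Hspa7)
log2(57.42/209.6) = -1.868  (Egr3)
log2(100507/49773) = 1.014  (Smad7)
log2(43880/11485) = 1.934  (Notch12)
log2(670.6/1029) = -0.618  (Stat5)
Egr3 is most strongly downregulated.

-1.868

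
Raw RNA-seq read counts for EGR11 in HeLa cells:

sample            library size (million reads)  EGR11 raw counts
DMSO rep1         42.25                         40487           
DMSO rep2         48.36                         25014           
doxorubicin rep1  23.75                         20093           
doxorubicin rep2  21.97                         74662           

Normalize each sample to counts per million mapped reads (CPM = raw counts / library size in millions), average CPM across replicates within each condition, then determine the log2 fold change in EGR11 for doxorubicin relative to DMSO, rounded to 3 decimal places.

1.524

CPM(DMSO rep1) = 40487 / 42.25 = 958.2722
CPM(DMSO rep2) = 25014 / 48.36 = 517.2457
CPM(doxorubicin rep1) = 20093 / 23.75 = 846.0211
CPM(doxorubicin rep2) = 74662 / 21.97 = 3398.3614
mean CPM(DMSO) = 737.7589; mean CPM(doxorubicin) = 2122.1912
Fold change = 2122.1912 / 737.7589 = 2.87654
log2(2.87654) = 1.5243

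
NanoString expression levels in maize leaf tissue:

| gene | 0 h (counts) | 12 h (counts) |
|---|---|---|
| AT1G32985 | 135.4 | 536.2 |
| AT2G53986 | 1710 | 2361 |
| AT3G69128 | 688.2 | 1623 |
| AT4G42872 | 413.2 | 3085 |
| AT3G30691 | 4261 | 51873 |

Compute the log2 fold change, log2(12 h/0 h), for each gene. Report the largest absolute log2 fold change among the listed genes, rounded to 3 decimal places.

log2(536.2/135.4) = 1.986  (AT1G32985)
log2(2361/1710) = 0.465  (AT2G53986)
log2(1623/688.2) = 1.238  (AT3G69128)
log2(3085/413.2) = 2.900  (AT4G42872)
log2(51873/4261) = 3.606  (AT3G30691)
The largest magnitude belongs to AT3G30691.

3.606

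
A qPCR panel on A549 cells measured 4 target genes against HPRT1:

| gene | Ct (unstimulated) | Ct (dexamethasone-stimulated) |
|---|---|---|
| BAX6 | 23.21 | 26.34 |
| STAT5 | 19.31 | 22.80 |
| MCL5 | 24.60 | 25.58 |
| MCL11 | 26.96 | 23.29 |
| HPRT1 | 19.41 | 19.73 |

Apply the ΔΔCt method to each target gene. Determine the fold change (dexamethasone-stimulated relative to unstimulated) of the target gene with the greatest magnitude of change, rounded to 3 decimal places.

BAX6: ΔΔCt = (26.34−19.73) − (23.21−19.41) = 6.61 − 3.80 = 2.81; fold change = 2^-2.81 = 0.143
STAT5: ΔΔCt = (22.80−19.73) − (19.31−19.41) = 3.07 − (-0.10) = 3.17; fold change = 2^-3.17 = 0.111
MCL5: ΔΔCt = (25.58−19.73) − (24.60−19.41) = 5.85 − 5.19 = 0.66; fold change = 2^-0.66 = 0.633
MCL11: ΔΔCt = (23.29−19.73) − (26.96−19.41) = 3.56 − 7.55 = -3.99; fold change = 2^3.99 = 15.889
MCL11 has the largest |ΔΔCt| = 3.99.

15.889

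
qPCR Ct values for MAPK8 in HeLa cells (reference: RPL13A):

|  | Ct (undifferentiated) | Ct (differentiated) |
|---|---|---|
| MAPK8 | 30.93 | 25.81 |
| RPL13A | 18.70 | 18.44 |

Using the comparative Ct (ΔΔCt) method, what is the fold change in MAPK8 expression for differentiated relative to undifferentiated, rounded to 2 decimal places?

ΔCt(undifferentiated) = 30.930 − 18.700 = 12.230
ΔCt(differentiated) = 25.810 − 18.440 = 7.370
ΔΔCt = 7.370 − 12.230 = -4.860
Fold change = 2^(−(-4.860)) = 2^4.860 = 29.041

29.04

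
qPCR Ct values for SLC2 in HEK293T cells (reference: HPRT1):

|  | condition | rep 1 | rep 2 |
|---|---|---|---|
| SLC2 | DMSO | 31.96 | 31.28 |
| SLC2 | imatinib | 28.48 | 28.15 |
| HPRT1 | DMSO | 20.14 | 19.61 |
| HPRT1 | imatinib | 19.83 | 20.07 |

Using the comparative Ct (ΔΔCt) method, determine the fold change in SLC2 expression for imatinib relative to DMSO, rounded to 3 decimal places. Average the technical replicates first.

Mean Ct: SLC2 DMSO 31.620; SLC2 imatinib 28.315; HPRT1 DMSO 19.875; HPRT1 imatinib 19.950
ΔCt(DMSO) = 31.620 − 19.875 = 11.745
ΔCt(imatinib) = 28.315 − 19.950 = 8.365
ΔΔCt = 8.365 − 11.745 = -3.380
Fold change = 2^(−(-3.380)) = 2^3.380 = 10.4107

10.411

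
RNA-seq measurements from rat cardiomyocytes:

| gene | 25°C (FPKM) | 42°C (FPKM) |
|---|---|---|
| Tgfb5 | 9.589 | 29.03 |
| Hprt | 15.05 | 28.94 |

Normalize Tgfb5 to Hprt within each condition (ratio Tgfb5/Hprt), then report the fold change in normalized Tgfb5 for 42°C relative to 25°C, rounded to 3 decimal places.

Tgfb5/Hprt (25°C) = 9.589 / 15.05 = 0.63714
Tgfb5/Hprt (42°C) = 29.03 / 28.94 = 1.0031
Fold change = 1.0031 / 0.63714 = 1.5744

1.574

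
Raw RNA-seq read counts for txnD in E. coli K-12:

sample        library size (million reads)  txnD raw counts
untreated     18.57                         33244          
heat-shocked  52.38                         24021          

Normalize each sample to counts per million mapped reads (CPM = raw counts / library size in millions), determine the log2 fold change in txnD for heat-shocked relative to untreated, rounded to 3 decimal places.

CPM(untreated) = 33244 / 18.57 = 1790.1992
CPM(heat-shocked) = 24021 / 52.38 = 458.5911
Fold change = 458.5911 / 1790.1992 = 0.25617
log2(0.25617) = -1.9648

-1.965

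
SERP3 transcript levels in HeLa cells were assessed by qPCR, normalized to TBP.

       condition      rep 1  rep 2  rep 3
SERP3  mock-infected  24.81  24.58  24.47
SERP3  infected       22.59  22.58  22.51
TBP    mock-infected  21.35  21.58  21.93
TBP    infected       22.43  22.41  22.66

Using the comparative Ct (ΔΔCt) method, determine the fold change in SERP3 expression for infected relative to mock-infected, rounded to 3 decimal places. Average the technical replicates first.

7.674

Mean Ct: SERP3 mock-infected 24.620; SERP3 infected 22.560; TBP mock-infected 21.620; TBP infected 22.500
ΔCt(mock-infected) = 24.620 − 21.620 = 3.000
ΔCt(infected) = 22.560 − 22.500 = 0.060
ΔΔCt = 0.060 − 3.000 = -2.940
Fold change = 2^(−(-2.940)) = 2^2.940 = 7.6741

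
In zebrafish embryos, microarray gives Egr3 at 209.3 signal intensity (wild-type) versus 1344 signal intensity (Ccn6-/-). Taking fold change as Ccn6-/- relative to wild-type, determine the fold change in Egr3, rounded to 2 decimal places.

Fold change = 1344 / 209.3 = 6.421
Egr3 is upregulated.

6.42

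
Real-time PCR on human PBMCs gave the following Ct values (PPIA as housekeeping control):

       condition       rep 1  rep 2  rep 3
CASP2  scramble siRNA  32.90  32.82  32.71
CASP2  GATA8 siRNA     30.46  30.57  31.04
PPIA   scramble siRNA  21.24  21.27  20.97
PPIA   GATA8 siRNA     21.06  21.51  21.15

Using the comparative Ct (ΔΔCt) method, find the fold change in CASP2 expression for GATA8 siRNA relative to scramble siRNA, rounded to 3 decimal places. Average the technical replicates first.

4.595

Mean Ct: CASP2 scramble siRNA 32.810; CASP2 GATA8 siRNA 30.690; PPIA scramble siRNA 21.160; PPIA GATA8 siRNA 21.240
ΔCt(scramble siRNA) = 32.810 − 21.160 = 11.650
ΔCt(GATA8 siRNA) = 30.690 − 21.240 = 9.450
ΔΔCt = 9.450 − 11.650 = -2.200
Fold change = 2^(−(-2.200)) = 2^2.200 = 4.5948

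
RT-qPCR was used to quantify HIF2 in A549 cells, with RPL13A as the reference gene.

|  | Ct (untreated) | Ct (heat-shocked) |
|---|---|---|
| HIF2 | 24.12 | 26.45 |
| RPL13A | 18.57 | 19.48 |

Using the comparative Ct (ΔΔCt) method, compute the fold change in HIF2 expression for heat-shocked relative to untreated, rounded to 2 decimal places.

0.37

ΔCt(untreated) = 24.120 − 18.570 = 5.550
ΔCt(heat-shocked) = 26.450 − 19.480 = 6.970
ΔΔCt = 6.970 − 5.550 = 1.420
Fold change = 2^(−1.420) = 0.374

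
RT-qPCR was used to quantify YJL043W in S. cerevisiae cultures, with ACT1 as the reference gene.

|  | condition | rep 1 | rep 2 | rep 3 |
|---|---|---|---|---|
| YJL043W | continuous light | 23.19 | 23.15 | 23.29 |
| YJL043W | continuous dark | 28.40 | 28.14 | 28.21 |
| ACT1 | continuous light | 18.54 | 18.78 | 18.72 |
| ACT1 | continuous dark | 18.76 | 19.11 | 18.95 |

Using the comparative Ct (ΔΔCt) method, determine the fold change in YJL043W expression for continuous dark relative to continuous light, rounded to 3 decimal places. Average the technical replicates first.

0.036

Mean Ct: YJL043W continuous light 23.210; YJL043W continuous dark 28.250; ACT1 continuous light 18.680; ACT1 continuous dark 18.940
ΔCt(continuous light) = 23.210 − 18.680 = 4.530
ΔCt(continuous dark) = 28.250 − 18.940 = 9.310
ΔΔCt = 9.310 − 4.530 = 4.780
Fold change = 2^(−4.780) = 0.0364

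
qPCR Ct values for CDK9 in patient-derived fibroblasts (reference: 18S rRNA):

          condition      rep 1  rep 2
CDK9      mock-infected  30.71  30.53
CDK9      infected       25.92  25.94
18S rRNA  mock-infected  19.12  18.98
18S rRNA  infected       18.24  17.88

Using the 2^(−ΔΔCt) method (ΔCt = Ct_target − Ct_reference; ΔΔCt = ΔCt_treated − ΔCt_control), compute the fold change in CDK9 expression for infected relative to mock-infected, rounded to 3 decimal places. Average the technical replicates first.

Mean Ct: CDK9 mock-infected 30.620; CDK9 infected 25.930; 18S rRNA mock-infected 19.050; 18S rRNA infected 18.060
ΔCt(mock-infected) = 30.620 − 19.050 = 11.570
ΔCt(infected) = 25.930 − 18.060 = 7.870
ΔΔCt = 7.870 − 11.570 = -3.700
Fold change = 2^(−(-3.700)) = 2^3.700 = 12.9960

12.996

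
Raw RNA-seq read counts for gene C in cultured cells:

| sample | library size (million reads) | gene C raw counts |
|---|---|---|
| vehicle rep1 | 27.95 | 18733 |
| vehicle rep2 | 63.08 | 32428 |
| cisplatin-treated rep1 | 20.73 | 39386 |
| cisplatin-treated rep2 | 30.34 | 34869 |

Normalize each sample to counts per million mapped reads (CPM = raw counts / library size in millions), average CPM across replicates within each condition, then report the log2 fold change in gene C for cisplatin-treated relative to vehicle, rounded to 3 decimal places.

1.364

CPM(vehicle rep1) = 18733 / 27.95 = 670.2326
CPM(vehicle rep2) = 32428 / 63.08 = 514.0774
CPM(cisplatin-treated rep1) = 39386 / 20.73 = 1899.9518
CPM(cisplatin-treated rep2) = 34869 / 30.34 = 1149.2749
mean CPM(vehicle) = 592.1550; mean CPM(cisplatin-treated) = 1524.6133
Fold change = 1524.6133 / 592.1550 = 2.57469
log2(2.57469) = 1.3644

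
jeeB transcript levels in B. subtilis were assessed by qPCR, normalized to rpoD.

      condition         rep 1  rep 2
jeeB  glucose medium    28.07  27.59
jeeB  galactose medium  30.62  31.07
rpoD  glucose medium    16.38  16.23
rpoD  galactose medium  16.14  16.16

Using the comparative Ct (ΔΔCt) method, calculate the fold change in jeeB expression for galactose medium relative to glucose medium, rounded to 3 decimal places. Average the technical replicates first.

0.111

Mean Ct: jeeB glucose medium 27.830; jeeB galactose medium 30.845; rpoD glucose medium 16.305; rpoD galactose medium 16.150
ΔCt(glucose medium) = 27.830 − 16.305 = 11.525
ΔCt(galactose medium) = 30.845 − 16.150 = 14.695
ΔΔCt = 14.695 − 11.525 = 3.170
Fold change = 2^(−3.170) = 0.1111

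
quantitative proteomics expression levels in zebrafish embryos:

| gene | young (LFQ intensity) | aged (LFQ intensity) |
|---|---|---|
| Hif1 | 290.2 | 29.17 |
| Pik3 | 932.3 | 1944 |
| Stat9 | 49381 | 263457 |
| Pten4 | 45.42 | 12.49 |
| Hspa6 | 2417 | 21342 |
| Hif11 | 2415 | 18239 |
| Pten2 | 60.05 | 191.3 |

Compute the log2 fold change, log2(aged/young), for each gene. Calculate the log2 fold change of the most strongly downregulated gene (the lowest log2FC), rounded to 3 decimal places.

-3.314

log2(29.17/290.2) = -3.314  (Hif1)
log2(1944/932.3) = 1.060  (Pik3)
log2(263457/49381) = 2.416  (Stat9)
log2(12.49/45.42) = -1.863  (Pten4)
log2(21342/2417) = 3.142  (Hspa6)
log2(18239/2415) = 2.917  (Hif11)
log2(191.3/60.05) = 1.672  (Pten2)
Hif1 is most strongly downregulated.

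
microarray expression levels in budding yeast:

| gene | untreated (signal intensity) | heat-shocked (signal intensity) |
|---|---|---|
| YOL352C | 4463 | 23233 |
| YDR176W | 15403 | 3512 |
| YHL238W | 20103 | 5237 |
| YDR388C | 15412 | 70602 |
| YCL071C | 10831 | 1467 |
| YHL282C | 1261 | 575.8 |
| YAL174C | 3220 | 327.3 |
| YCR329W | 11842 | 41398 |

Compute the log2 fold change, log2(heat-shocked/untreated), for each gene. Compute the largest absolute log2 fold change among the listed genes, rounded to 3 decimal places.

3.298

log2(23233/4463) = 2.380  (YOL352C)
log2(3512/15403) = -2.133  (YDR176W)
log2(5237/20103) = -1.941  (YHL238W)
log2(70602/15412) = 2.196  (YDR388C)
log2(1467/10831) = -2.884  (YCL071C)
log2(575.8/1261) = -1.131  (YHL282C)
log2(327.3/3220) = -3.298  (YAL174C)
log2(41398/11842) = 1.806  (YCR329W)
The largest magnitude belongs to YAL174C.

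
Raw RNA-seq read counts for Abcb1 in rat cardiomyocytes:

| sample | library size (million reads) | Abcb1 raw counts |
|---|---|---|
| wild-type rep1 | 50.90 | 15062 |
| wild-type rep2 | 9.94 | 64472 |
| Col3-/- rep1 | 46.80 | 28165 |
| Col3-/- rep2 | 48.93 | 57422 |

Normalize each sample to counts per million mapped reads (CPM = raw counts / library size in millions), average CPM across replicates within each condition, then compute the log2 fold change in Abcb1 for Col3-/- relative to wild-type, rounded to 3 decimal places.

-1.934

CPM(wild-type rep1) = 15062 / 50.90 = 295.9136
CPM(wild-type rep2) = 64472 / 9.94 = 6486.1167
CPM(Col3-/- rep1) = 28165 / 46.80 = 601.8162
CPM(Col3-/- rep2) = 57422 / 48.93 = 1173.5541
mean CPM(wild-type) = 3391.0151; mean CPM(Col3-/-) = 887.6851
Fold change = 887.6851 / 3391.0151 = 0.26178
log2(0.26178) = -1.9336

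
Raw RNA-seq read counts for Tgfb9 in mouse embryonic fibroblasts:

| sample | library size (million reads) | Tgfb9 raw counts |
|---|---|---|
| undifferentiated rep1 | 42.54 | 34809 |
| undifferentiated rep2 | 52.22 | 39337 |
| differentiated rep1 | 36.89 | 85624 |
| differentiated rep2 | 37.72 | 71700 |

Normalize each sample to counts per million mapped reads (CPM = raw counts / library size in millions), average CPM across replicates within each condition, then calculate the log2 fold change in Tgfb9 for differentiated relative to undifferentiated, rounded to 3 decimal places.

1.426

CPM(undifferentiated rep1) = 34809 / 42.54 = 818.2652
CPM(undifferentiated rep2) = 39337 / 52.22 = 753.2938
CPM(differentiated rep1) = 85624 / 36.89 = 2321.0626
CPM(differentiated rep2) = 71700 / 37.72 = 1900.8484
mean CPM(undifferentiated) = 785.7795; mean CPM(differentiated) = 2110.9555
Fold change = 2110.9555 / 785.7795 = 2.68645
log2(2.68645) = 1.4257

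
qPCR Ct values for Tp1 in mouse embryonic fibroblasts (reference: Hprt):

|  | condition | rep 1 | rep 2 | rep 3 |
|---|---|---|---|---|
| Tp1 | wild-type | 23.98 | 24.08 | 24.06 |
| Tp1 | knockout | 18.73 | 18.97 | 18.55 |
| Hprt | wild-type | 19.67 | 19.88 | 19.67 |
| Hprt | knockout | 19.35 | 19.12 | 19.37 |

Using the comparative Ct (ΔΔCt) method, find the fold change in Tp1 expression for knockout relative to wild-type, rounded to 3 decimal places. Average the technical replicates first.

Mean Ct: Tp1 wild-type 24.040; Tp1 knockout 18.750; Hprt wild-type 19.740; Hprt knockout 19.280
ΔCt(wild-type) = 24.040 − 19.740 = 4.300
ΔCt(knockout) = 18.750 − 19.280 = -0.530
ΔΔCt = -0.530 − 4.300 = -4.830
Fold change = 2^(−(-4.830)) = 2^4.830 = 28.4430

28.443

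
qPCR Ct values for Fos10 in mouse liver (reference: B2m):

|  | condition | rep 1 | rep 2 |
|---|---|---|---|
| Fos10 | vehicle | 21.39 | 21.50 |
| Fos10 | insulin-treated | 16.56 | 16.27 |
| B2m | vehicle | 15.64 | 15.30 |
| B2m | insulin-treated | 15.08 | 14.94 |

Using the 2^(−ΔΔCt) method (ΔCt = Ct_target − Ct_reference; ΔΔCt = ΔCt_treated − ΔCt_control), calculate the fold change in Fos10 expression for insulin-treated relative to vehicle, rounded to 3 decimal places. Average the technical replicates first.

23.752

Mean Ct: Fos10 vehicle 21.445; Fos10 insulin-treated 16.415; B2m vehicle 15.470; B2m insulin-treated 15.010
ΔCt(vehicle) = 21.445 − 15.470 = 5.975
ΔCt(insulin-treated) = 16.415 − 15.010 = 1.405
ΔΔCt = 1.405 − 5.975 = -4.570
Fold change = 2^(−(-4.570)) = 2^4.570 = 23.7524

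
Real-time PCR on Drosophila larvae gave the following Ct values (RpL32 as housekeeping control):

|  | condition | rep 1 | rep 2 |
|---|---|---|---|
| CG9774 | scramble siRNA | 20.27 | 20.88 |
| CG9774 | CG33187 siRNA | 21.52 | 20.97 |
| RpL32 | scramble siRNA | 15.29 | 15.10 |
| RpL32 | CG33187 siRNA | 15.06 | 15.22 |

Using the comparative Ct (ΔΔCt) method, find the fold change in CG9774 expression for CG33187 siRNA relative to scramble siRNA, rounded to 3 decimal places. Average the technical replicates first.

Mean Ct: CG9774 scramble siRNA 20.575; CG9774 CG33187 siRNA 21.245; RpL32 scramble siRNA 15.195; RpL32 CG33187 siRNA 15.140
ΔCt(scramble siRNA) = 20.575 − 15.195 = 5.380
ΔCt(CG33187 siRNA) = 21.245 − 15.140 = 6.105
ΔΔCt = 6.105 − 5.380 = 0.725
Fold change = 2^(−0.725) = 0.6050

0.605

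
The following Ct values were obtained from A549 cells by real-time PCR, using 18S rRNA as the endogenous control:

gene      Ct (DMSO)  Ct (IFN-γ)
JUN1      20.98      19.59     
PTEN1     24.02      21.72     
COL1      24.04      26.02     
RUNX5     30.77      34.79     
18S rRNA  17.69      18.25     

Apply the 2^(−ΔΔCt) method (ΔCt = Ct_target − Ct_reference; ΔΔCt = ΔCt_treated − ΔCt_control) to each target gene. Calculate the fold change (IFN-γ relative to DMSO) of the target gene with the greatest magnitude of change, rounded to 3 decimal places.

JUN1: ΔΔCt = (19.59−18.25) − (20.98−17.69) = 1.34 − 3.29 = -1.95; fold change = 2^1.95 = 3.864
PTEN1: ΔΔCt = (21.72−18.25) − (24.02−17.69) = 3.47 − 6.33 = -2.86; fold change = 2^2.86 = 7.260
COL1: ΔΔCt = (26.02−18.25) − (24.04−17.69) = 7.77 − 6.35 = 1.42; fold change = 2^-1.42 = 0.374
RUNX5: ΔΔCt = (34.79−18.25) − (30.77−17.69) = 16.54 − 13.08 = 3.46; fold change = 2^-3.46 = 0.091
RUNX5 has the largest |ΔΔCt| = 3.46.

0.091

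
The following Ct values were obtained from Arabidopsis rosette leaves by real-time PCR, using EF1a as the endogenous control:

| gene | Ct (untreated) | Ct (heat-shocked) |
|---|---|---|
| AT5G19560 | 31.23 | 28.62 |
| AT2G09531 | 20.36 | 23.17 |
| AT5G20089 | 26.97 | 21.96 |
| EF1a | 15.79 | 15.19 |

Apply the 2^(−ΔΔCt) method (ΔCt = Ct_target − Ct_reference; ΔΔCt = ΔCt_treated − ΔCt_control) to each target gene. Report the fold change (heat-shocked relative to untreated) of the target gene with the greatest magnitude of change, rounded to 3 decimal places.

AT5G19560: ΔΔCt = (28.62−15.19) − (31.23−15.79) = 13.43 − 15.44 = -2.01; fold change = 2^2.01 = 4.028
AT2G09531: ΔΔCt = (23.17−15.19) − (20.36−15.79) = 7.98 − 4.57 = 3.41; fold change = 2^-3.41 = 0.094
AT5G20089: ΔΔCt = (21.96−15.19) − (26.97−15.79) = 6.77 − 11.18 = -4.41; fold change = 2^4.41 = 21.259
AT5G20089 has the largest |ΔΔCt| = 4.41.

21.259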